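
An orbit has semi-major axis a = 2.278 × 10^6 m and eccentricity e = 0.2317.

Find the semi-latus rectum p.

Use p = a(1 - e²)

p = a (1 − e²).
p = 2.278e+06 · (1 − (0.2317)²) = 2.278e+06 · 0.946315 ≈ 2.156e+06 m = 2.156 × 10^6 m.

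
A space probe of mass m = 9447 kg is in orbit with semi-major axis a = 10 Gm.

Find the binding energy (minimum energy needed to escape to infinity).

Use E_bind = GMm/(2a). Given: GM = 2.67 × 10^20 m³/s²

Convert to SI: a = 10 Gm = 1e+10 m.
Total orbital energy is E = −GMm/(2a); binding energy is E_bind = −E = GMm/(2a).
E_bind = 2.67e+20 · 9447 / (2 · 1e+10) J ≈ 1.261e+14 J = 126.1 TJ.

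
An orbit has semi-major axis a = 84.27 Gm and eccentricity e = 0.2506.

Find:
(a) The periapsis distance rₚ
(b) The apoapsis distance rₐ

Convert to SI: a = 84.27 Gm = 8.427e+10 m.
(a) rₚ = a(1 − e) = 8.427e+10 · (1 − 0.2506) = 8.427e+10 · 0.7494 ≈ 6.315e+10 m = 63.15 Gm.
(b) rₐ = a(1 + e) = 8.427e+10 · (1 + 0.2506) = 8.427e+10 · 1.2506 ≈ 1.054e+11 m = 105.4 Gm.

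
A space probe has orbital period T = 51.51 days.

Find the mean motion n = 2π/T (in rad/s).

Convert to SI: T = 51.51 days = 4.45046e+06 s.
n = 2π / T.
n = 2π / 4.45046e+06 s ≈ 1.412e-06 rad/s.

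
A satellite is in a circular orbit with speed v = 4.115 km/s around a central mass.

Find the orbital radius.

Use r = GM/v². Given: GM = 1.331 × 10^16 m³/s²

Convert to SI: v = 4.115 km/s = 4115 m/s.
For a circular orbit, v² = GM / r, so r = GM / v².
r = 1.331e+16 / (4115)² m ≈ 7.86e+08 m = 786 Mm.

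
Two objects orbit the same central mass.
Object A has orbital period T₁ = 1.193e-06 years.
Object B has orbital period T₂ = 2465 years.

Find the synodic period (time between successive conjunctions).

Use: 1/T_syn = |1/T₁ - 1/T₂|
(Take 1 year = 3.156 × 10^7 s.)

Convert to SI: T₁ = 1.193e-06 years = 37.6511 s; T₂ = 2465 years = 7.77954e+10 s.
T_syn = |T₁ · T₂ / (T₁ − T₂)|.
T_syn = |37.6511 · 7.77954e+10 / (37.6511 − 7.77954e+10)| s ≈ 37.65 s = 1.193e-06 years.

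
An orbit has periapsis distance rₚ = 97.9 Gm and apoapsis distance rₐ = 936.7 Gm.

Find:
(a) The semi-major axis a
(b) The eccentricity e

Convert to SI: rₚ = 97.9 Gm = 9.79e+10 m; rₐ = 936.7 Gm = 9.367e+11 m.
(a) a = (rₚ + rₐ) / 2 = (9.79e+10 + 9.367e+11) / 2 ≈ 5.173e+11 m = 517.3 Gm.
(b) e = (rₐ − rₚ) / (rₐ + rₚ) = (9.367e+11 − 9.79e+10) / (9.367e+11 + 9.79e+10) ≈ 0.8107.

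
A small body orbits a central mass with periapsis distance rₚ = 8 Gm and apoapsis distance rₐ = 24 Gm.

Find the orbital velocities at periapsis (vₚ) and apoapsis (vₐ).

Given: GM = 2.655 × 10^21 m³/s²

Convert to SI: rₚ = 8 Gm = 8e+09 m; rₐ = 24 Gm = 2.4e+10 m.
Use the vis-viva equation v² = GM(2/r − 1/a) with a = (rₚ + rₐ)/2 = (8e+09 + 2.4e+10)/2 = 1.6e+10 m.
vₚ = √(GM · (2/rₚ − 1/a)) = √(2.655e+21 · (2/8e+09 − 1/1.6e+10)) m/s ≈ 7.056e+05 m/s = 705.6 km/s.
vₐ = √(GM · (2/rₐ − 1/a)) = √(2.655e+21 · (2/2.4e+10 − 1/1.6e+10)) m/s ≈ 2.352e+05 m/s = 235.2 km/s.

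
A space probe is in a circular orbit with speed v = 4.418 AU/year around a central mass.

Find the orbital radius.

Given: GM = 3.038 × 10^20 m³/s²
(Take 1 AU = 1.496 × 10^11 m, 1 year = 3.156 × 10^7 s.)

Convert to SI: v = 4.418 AU/year = 20942.1 m/s.
For a circular orbit, v² = GM / r, so r = GM / v².
r = 3.038e+20 / (20942.1)² m ≈ 6.927e+11 m = 4.63 AU.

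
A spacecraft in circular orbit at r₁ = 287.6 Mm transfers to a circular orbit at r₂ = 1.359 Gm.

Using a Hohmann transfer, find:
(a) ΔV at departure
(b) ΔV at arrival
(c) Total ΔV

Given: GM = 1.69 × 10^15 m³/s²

Convert to SI: r₁ = 287.6 Mm = 2.876e+08 m; r₂ = 1.359 Gm = 1.359e+09 m.
Transfer semi-major axis: a_t = (r₁ + r₂)/2 = (2.876e+08 + 1.359e+09)/2 = 8.233e+08 m.
Circular speeds: v₁ = √(GM/r₁) = 2424.09 m/s, v₂ = √(GM/r₂) = 1115.15 m/s.
Transfer speeds (vis-viva v² = GM(2/r − 1/a_t)): v₁ᵗ = 3114.44 m/s, v₂ᵗ = 659.097 m/s.
(a) ΔV₁ = |v₁ᵗ − v₁| ≈ 690.3 m/s = 690.3 m/s.
(b) ΔV₂ = |v₂ − v₂ᵗ| ≈ 456.1 m/s = 456.1 m/s.
(c) ΔV_total = ΔV₁ + ΔV₂ ≈ 1146 m/s = 1.146 km/s.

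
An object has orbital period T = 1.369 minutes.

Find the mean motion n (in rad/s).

Convert to SI: T = 1.369 minutes = 82.14 s.
n = 2π / T.
n = 2π / 82.14 s ≈ 0.07649 rad/s.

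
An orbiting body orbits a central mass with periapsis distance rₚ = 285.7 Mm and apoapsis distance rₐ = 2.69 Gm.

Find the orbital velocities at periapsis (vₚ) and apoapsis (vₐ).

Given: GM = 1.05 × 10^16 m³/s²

Convert to SI: rₚ = 285.7 Mm = 2.857e+08 m; rₐ = 2.69 Gm = 2.69e+09 m.
Use the vis-viva equation v² = GM(2/r − 1/a) with a = (rₚ + rₐ)/2 = (2.857e+08 + 2.69e+09)/2 = 1.48785e+09 m.
vₚ = √(GM · (2/rₚ − 1/a)) = √(1.05e+16 · (2/2.857e+08 − 1/1.48785e+09)) m/s ≈ 8151 m/s = 8.151 km/s.
vₐ = √(GM · (2/rₐ − 1/a)) = √(1.05e+16 · (2/2.69e+09 − 1/1.48785e+09)) m/s ≈ 865.8 m/s = 865.8 m/s.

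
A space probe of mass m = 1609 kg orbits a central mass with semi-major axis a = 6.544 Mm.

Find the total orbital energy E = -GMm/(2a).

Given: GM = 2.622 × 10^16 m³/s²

Convert to SI: a = 6.544 Mm = 6.544e+06 m.
E = −GMm / (2a).
E = −2.622e+16 · 1609 / (2 · 6.544e+06) J ≈ -3.223e+12 J = -3.223 TJ.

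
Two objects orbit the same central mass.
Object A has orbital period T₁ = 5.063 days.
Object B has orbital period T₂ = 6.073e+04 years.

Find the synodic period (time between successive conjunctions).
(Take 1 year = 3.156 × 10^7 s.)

Convert to SI: T₁ = 5.063 days = 437443 s; T₂ = 6.073e+04 years = 1.91664e+12 s.
T_syn = |T₁ · T₂ / (T₁ − T₂)|.
T_syn = |437443 · 1.91664e+12 / (437443 − 1.91664e+12)| s ≈ 4.374e+05 s = 5.063 days.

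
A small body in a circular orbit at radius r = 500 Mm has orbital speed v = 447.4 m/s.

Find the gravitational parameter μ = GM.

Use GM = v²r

Convert to SI: r = 500 Mm = 5e+08 m.
For a circular orbit v² = GM/r, so GM = v² · r.
GM = (447.4)² · 5e+08 m³/s² ≈ 1.001e+14 m³/s² = 1.001 × 10^14 m³/s².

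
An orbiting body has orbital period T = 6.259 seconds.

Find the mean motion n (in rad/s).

n = 2π / T.
n = 2π / 6.259 s ≈ 1.004 rad/s.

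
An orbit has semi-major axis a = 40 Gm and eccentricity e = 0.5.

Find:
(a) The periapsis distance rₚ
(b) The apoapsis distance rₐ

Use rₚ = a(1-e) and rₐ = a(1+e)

Convert to SI: a = 40 Gm = 4e+10 m.
(a) rₚ = a(1 − e) = 4e+10 · (1 − 0.5) = 4e+10 · 0.5 ≈ 2e+10 m = 20 Gm.
(b) rₐ = a(1 + e) = 4e+10 · (1 + 0.5) = 4e+10 · 1.5 ≈ 6e+10 m = 60 Gm.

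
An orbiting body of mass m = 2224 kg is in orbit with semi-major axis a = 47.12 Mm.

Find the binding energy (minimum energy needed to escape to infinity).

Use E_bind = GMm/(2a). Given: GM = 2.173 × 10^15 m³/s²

Convert to SI: a = 47.12 Mm = 4.712e+07 m.
Total orbital energy is E = −GMm/(2a); binding energy is E_bind = −E = GMm/(2a).
E_bind = 2.173e+15 · 2224 / (2 · 4.712e+07) J ≈ 5.128e+10 J = 51.28 GJ.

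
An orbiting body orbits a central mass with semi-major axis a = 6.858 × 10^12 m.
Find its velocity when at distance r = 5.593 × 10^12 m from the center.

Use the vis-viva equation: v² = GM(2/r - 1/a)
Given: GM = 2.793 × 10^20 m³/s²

Vis-viva: v = √(GM · (2/r − 1/a)).
2/r − 1/a = 2/5.593e+12 − 1/6.858e+12 = 2.11775e-13 m⁻¹.
v = √(2.793e+20 · 2.11775e-13) m/s ≈ 7691 m/s = 7.691 km/s.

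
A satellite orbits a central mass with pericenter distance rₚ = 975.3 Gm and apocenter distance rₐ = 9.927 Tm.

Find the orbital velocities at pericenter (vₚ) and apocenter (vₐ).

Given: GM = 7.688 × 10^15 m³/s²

Convert to SI: rₚ = 975.3 Gm = 9.753e+11 m; rₐ = 9.927 Tm = 9.927e+12 m.
Use the vis-viva equation v² = GM(2/r − 1/a) with a = (rₚ + rₐ)/2 = (9.753e+11 + 9.927e+12)/2 = 5.45115e+12 m.
vₚ = √(GM · (2/rₚ − 1/a)) = √(7.688e+15 · (2/9.753e+11 − 1/5.45115e+12)) m/s ≈ 119.8 m/s = 119.8 m/s.
vₐ = √(GM · (2/rₐ − 1/a)) = √(7.688e+15 · (2/9.927e+12 − 1/5.45115e+12)) m/s ≈ 11.77 m/s = 11.77 m/s.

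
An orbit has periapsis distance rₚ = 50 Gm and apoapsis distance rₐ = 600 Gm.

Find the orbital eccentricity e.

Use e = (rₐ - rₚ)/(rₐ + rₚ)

Convert to SI: rₚ = 50 Gm = 5e+10 m; rₐ = 600 Gm = 6e+11 m.
e = (rₐ − rₚ) / (rₐ + rₚ).
e = (6e+11 − 5e+10) / (6e+11 + 5e+10) = 5.5e+11 / 6.5e+11 ≈ 0.8462.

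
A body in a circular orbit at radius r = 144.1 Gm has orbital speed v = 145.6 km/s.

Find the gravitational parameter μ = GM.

Convert to SI: r = 144.1 Gm = 1.441e+11 m; v = 145.6 km/s = 145600 m/s.
For a circular orbit v² = GM/r, so GM = v² · r.
GM = (145600)² · 1.441e+11 m³/s² ≈ 3.055e+21 m³/s² = 3.055 × 10^21 m³/s².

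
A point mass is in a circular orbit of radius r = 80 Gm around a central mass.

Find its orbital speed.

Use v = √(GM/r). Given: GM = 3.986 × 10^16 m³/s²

Convert to SI: r = 80 Gm = 8e+10 m.
For a circular orbit, gravity supplies the centripetal force, so v = √(GM / r).
v = √(3.986e+16 / 8e+10) m/s ≈ 705.9 m/s = 705.9 m/s.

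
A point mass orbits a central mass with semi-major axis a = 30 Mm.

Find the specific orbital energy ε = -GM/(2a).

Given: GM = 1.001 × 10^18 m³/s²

Convert to SI: a = 30 Mm = 3e+07 m.
ε = −GM / (2a).
ε = −1.001e+18 / (2 · 3e+07) J/kg ≈ -1.668e+10 J/kg = -16.68 GJ/kg.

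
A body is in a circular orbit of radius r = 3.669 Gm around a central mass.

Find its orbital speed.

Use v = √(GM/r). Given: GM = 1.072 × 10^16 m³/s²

Convert to SI: r = 3.669 Gm = 3.669e+09 m.
For a circular orbit, gravity supplies the centripetal force, so v = √(GM / r).
v = √(1.072e+16 / 3.669e+09) m/s ≈ 1709 m/s = 1.709 km/s.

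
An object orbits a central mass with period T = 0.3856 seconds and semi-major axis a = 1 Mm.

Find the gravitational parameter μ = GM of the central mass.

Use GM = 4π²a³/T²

Convert to SI: a = 1 Mm = 1e+06 m.
GM = 4π² · a³ / T².
GM = 4π² · (1e+06)³ / (0.3856)² m³/s² ≈ 2.655e+20 m³/s² = 2.655 × 10^20 m³/s².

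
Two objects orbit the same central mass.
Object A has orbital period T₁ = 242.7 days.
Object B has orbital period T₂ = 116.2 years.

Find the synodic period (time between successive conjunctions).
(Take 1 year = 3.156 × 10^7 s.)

Convert to SI: T₁ = 242.7 days = 2.09693e+07 s; T₂ = 116.2 years = 3.66727e+09 s.
T_syn = |T₁ · T₂ / (T₁ − T₂)|.
T_syn = |2.09693e+07 · 3.66727e+09 / (2.09693e+07 − 3.66727e+09)| s ≈ 2.109e+07 s = 244.1 days.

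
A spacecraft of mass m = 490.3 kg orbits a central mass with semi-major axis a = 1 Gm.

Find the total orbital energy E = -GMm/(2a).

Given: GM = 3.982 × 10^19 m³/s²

Convert to SI: a = 1 Gm = 1e+09 m.
E = −GMm / (2a).
E = −3.982e+19 · 490.3 / (2 · 1e+09) J ≈ -9.762e+12 J = -9.762 TJ.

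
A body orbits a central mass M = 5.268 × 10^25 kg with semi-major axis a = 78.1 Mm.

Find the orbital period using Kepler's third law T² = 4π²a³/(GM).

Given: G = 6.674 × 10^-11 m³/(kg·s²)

Convert to SI: a = 78.1 Mm = 7.81e+07 m.
GM = G · M = 6.674e-11 · 5.268e+25 = 3.51586e+15 m³/s².
Kepler's third law: T = 2π √(a³ / GM).
Substituting a = 7.81e+07 m and GM = 3.51586e+15 m³/s²:
T = 2π √((7.81e+07)³ / 3.51586e+15) s
T ≈ 7.314e+04 s = 20.32 hours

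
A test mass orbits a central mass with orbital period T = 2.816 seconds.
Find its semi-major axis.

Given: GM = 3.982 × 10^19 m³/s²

Invert Kepler's third law: a = (GM · T² / (4π²))^(1/3).
Substituting T = 2.816 s and GM = 3.982e+19 m³/s²:
a = (3.982e+19 · (2.816)² / (4π²))^(1/3) m
a ≈ 2e+06 m = 2 Mm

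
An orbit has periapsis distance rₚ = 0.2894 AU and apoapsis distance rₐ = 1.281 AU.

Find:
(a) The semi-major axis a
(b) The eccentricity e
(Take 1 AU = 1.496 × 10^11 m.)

Convert to SI: rₚ = 0.2894 AU = 4.32942e+10 m; rₐ = 1.281 AU = 1.91638e+11 m.
(a) a = (rₚ + rₐ) / 2 = (4.32942e+10 + 1.91638e+11) / 2 ≈ 1.175e+11 m = 0.7852 AU.
(b) e = (rₐ − rₚ) / (rₐ + rₚ) = (1.91638e+11 − 4.32942e+10) / (1.91638e+11 + 4.32942e+10) ≈ 0.6314.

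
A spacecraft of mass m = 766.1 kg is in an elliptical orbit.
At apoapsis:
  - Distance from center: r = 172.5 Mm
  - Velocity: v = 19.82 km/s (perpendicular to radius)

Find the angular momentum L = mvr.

Convert to SI: r = 172.5 Mm = 1.725e+08 m; v = 19.82 km/s = 19820 m/s.
Since v is perpendicular to r, L = m · v · r.
L = 766.1 · 19820 · 1.725e+08 kg·m²/s ≈ 2.619e+15 kg·m²/s.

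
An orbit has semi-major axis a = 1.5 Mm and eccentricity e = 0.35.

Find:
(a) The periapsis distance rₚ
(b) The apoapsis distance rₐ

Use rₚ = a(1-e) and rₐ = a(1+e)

Convert to SI: a = 1.5 Mm = 1.5e+06 m.
(a) rₚ = a(1 − e) = 1.5e+06 · (1 − 0.35) = 1.5e+06 · 0.65 ≈ 9.75e+05 m = 975 km.
(b) rₐ = a(1 + e) = 1.5e+06 · (1 + 0.35) = 1.5e+06 · 1.35 ≈ 2.025e+06 m = 2.025 Mm.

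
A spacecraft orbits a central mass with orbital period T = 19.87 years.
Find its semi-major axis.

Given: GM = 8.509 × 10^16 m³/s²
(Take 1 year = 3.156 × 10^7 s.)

Convert to SI: T = 19.87 years = 6.27097e+08 s.
Invert Kepler's third law: a = (GM · T² / (4π²))^(1/3).
Substituting T = 6.27097e+08 s and GM = 8.509e+16 m³/s²:
a = (8.509e+16 · (6.27097e+08)² / (4π²))^(1/3) m
a ≈ 9.464e+10 m = 9.464 × 10^10 m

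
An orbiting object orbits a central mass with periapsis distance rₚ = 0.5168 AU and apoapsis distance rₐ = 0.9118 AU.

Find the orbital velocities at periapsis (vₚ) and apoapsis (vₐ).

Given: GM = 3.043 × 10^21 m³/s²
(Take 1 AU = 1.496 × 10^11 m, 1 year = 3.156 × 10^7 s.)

Convert to SI: rₚ = 0.5168 AU = 7.73133e+10 m; rₐ = 0.9118 AU = 1.36405e+11 m.
Use the vis-viva equation v² = GM(2/r − 1/a) with a = (rₚ + rₐ)/2 = (7.73133e+10 + 1.36405e+11)/2 = 1.06859e+11 m.
vₚ = √(GM · (2/rₚ − 1/a)) = √(3.043e+21 · (2/7.73133e+10 − 1/1.06859e+11)) m/s ≈ 2.241e+05 m/s = 47.29 AU/year.
vₐ = √(GM · (2/rₐ − 1/a)) = √(3.043e+21 · (2/1.36405e+11 − 1/1.06859e+11)) m/s ≈ 1.27e+05 m/s = 26.8 AU/year.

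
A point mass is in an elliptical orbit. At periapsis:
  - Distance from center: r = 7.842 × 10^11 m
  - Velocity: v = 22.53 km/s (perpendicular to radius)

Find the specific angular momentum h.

Convert to SI: v = 22.53 km/s = 22530 m/s.
With v perpendicular to r, h = r · v.
h = 7.842e+11 · 22530 m²/s ≈ 1.767e+16 m²/s.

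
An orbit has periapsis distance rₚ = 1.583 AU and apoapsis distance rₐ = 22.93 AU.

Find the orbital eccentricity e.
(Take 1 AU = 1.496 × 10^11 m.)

Convert to SI: rₚ = 1.583 AU = 2.36817e+11 m; rₐ = 22.93 AU = 3.43033e+12 m.
e = (rₐ − rₚ) / (rₐ + rₚ).
e = (3.43033e+12 − 2.36817e+11) / (3.43033e+12 + 2.36817e+11) = 3.19351e+12 / 3.66714e+12 ≈ 0.8708.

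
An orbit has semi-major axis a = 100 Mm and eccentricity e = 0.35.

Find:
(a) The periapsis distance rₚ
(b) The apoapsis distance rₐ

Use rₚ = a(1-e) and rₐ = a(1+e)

Convert to SI: a = 100 Mm = 1e+08 m.
(a) rₚ = a(1 − e) = 1e+08 · (1 − 0.35) = 1e+08 · 0.65 ≈ 6.5e+07 m = 65 Mm.
(b) rₐ = a(1 + e) = 1e+08 · (1 + 0.35) = 1e+08 · 1.35 ≈ 1.35e+08 m = 135 Mm.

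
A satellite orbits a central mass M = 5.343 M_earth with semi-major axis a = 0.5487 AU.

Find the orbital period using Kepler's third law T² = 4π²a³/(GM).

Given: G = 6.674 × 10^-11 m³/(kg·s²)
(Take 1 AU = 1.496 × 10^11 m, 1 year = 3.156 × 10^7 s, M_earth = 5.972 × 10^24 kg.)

Convert to SI: a = 0.5487 AU = 8.20855e+10 m; M = 5.343 M_earth = 3.19084e+25 kg.
GM = G · M = 6.674e-11 · 3.19084e+25 = 2.12957e+15 m³/s².
Kepler's third law: T = 2π √(a³ / GM).
Substituting a = 8.20855e+10 m and GM = 2.12957e+15 m³/s²:
T = 2π √((8.20855e+10)³ / 2.12957e+15) s
T ≈ 3.202e+09 s = 101.5 years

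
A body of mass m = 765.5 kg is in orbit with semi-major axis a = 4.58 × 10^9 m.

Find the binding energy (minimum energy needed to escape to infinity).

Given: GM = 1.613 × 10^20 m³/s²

Total orbital energy is E = −GMm/(2a); binding energy is E_bind = −E = GMm/(2a).
E_bind = 1.613e+20 · 765.5 / (2 · 4.58e+09) J ≈ 1.348e+13 J = 13.48 TJ.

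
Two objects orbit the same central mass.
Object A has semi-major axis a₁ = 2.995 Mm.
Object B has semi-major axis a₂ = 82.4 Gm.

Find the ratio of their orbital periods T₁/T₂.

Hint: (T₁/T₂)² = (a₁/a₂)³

Convert to SI: a₁ = 2.995 Mm = 2.995e+06 m; a₂ = 82.4 Gm = 8.24e+10 m.
From Kepler's third law, (T₁/T₂)² = (a₁/a₂)³, so T₁/T₂ = (a₁/a₂)^(3/2).
a₁/a₂ = 2.995e+06 / 8.24e+10 = 3.63471e-05.
T₁/T₂ = (3.63471e-05)^(3/2) ≈ 2.191e-07.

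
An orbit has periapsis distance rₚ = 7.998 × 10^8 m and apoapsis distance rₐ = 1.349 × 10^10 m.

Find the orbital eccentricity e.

e = (rₐ − rₚ) / (rₐ + rₚ).
e = (1.349e+10 − 7.998e+08) / (1.349e+10 + 7.998e+08) = 1.26902e+10 / 1.42898e+10 ≈ 0.8881.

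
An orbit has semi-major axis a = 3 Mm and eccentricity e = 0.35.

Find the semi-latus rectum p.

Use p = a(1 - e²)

Convert to SI: a = 3 Mm = 3e+06 m.
p = a (1 − e²).
p = 3e+06 · (1 − (0.35)²) = 3e+06 · 0.8775 ≈ 2.632e+06 m = 2.632 Mm.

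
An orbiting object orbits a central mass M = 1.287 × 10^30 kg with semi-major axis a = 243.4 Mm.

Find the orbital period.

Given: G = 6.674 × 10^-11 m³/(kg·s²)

Convert to SI: a = 243.4 Mm = 2.434e+08 m.
GM = G · M = 6.674e-11 · 1.287e+30 = 8.58944e+19 m³/s².
Kepler's third law: T = 2π √(a³ / GM).
Substituting a = 2.434e+08 m and GM = 8.58944e+19 m³/s²:
T = 2π √((2.434e+08)³ / 8.58944e+19) s
T ≈ 2574 s = 42.91 minutes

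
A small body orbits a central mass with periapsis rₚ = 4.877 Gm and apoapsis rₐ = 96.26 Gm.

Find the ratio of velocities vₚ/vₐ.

Convert to SI: rₚ = 4.877 Gm = 4.877e+09 m; rₐ = 96.26 Gm = 9.626e+10 m.
Conservation of angular momentum gives rₚvₚ = rₐvₐ, so vₚ/vₐ = rₐ/rₚ.
vₚ/vₐ = 9.626e+10 / 4.877e+09 ≈ 19.74.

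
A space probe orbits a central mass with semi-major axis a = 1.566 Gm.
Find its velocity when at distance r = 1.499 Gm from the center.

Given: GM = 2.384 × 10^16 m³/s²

Convert to SI: a = 1.566 Gm = 1.566e+09 m; r = 1.499 Gm = 1.499e+09 m.
Vis-viva: v = √(GM · (2/r − 1/a)).
2/r − 1/a = 2/1.499e+09 − 1/1.566e+09 = 6.95653e-10 m⁻¹.
v = √(2.384e+16 · 6.95653e-10) m/s ≈ 4072 m/s = 4.072 km/s.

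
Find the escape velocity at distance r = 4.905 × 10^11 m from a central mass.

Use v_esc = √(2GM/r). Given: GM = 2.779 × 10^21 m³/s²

Escape velocity comes from setting total energy to zero: ½v² − GM/r = 0 ⇒ v_esc = √(2GM / r).
v_esc = √(2 · 2.779e+21 / 4.905e+11) m/s ≈ 1.064e+05 m/s = 106.4 km/s.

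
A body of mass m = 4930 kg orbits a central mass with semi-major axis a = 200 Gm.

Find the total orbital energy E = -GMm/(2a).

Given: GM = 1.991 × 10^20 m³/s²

Convert to SI: a = 200 Gm = 2e+11 m.
E = −GMm / (2a).
E = −1.991e+20 · 4930 / (2 · 2e+11) J ≈ -2.454e+12 J = -2.454 TJ.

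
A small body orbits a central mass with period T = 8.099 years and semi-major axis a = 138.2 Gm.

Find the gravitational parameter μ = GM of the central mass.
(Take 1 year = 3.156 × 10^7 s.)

Convert to SI: T = 8.099 years = 2.55604e+08 s; a = 138.2 Gm = 1.382e+11 m.
GM = 4π² · a³ / T².
GM = 4π² · (1.382e+11)³ / (2.55604e+08)² m³/s² ≈ 1.595e+18 m³/s² = 1.595 × 10^18 m³/s².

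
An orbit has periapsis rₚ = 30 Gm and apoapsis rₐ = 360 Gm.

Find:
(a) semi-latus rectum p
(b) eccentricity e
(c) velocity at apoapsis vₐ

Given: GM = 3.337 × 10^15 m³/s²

Convert to SI: rₚ = 30 Gm = 3e+10 m; rₐ = 360 Gm = 3.6e+11 m.
(a) From a = (rₚ + rₐ)/2 = 1.95e+11 m and e = (rₐ − rₚ)/(rₐ + rₚ) = 0.846154, p = a(1 − e²) = 1.95e+11 · (1 − (0.846154)²) ≈ 5.538e+10 m
(b) e = (rₐ − rₚ)/(rₐ + rₚ) = (3.6e+11 − 3e+10)/(3.6e+11 + 3e+10) ≈ 0.8462
(c) With a = (rₚ + rₐ)/2 = 1.95e+11 m, vₐ = √(GM (2/rₐ − 1/a)) = √(3.337e+15 · (2/3.6e+11 − 1/1.95e+11)) m/s ≈ 37.76 m/s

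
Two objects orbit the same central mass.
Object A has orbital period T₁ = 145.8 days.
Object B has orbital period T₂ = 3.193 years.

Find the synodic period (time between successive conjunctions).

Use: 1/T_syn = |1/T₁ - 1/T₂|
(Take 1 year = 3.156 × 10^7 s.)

Convert to SI: T₁ = 145.8 days = 1.25971e+07 s; T₂ = 3.193 years = 1.00771e+08 s.
T_syn = |T₁ · T₂ / (T₁ − T₂)|.
T_syn = |1.25971e+07 · 1.00771e+08 / (1.25971e+07 − 1.00771e+08)| s ≈ 1.44e+07 s = 166.6 days.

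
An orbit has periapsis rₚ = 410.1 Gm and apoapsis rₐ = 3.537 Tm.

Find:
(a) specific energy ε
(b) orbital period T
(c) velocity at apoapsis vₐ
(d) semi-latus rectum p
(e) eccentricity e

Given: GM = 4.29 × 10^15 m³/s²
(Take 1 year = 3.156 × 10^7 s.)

Convert to SI: rₚ = 410.1 Gm = 4.101e+11 m; rₐ = 3.537 Tm = 3.537e+12 m.
(a) With a = (rₚ + rₐ)/2 = 1.97355e+12 m, ε = −GM/(2a) = −4.29e+15/(2 · 1.97355e+12) J/kg ≈ -1087 J/kg
(b) With a = (rₚ + rₐ)/2 = 1.97355e+12 m, T = 2π √(a³/GM) = 2π √((1.97355e+12)³/4.29e+15) s ≈ 2.66e+11 s
(c) With a = (rₚ + rₐ)/2 = 1.97355e+12 m, vₐ = √(GM (2/rₐ − 1/a)) = √(4.29e+15 · (2/3.537e+12 − 1/1.97355e+12)) m/s ≈ 15.88 m/s
(d) From a = (rₚ + rₐ)/2 = 1.97355e+12 m and e = (rₐ − rₚ)/(rₐ + rₚ) = 0.792202, p = a(1 − e²) = 1.97355e+12 · (1 − (0.792202)²) ≈ 7.35e+11 m
(e) e = (rₐ − rₚ)/(rₐ + rₚ) = (3.537e+12 − 4.101e+11)/(3.537e+12 + 4.101e+11) ≈ 0.7922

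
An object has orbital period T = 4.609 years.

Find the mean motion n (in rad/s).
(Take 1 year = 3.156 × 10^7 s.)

Convert to SI: T = 4.609 years = 1.4546e+08 s.
n = 2π / T.
n = 2π / 1.4546e+08 s ≈ 4.32e-08 rad/s.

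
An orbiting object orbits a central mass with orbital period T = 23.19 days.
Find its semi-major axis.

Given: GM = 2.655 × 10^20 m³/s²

Convert to SI: T = 23.19 days = 2.00362e+06 s.
Invert Kepler's third law: a = (GM · T² / (4π²))^(1/3).
Substituting T = 2.00362e+06 s and GM = 2.655e+20 m³/s²:
a = (2.655e+20 · (2.00362e+06)² / (4π²))^(1/3) m
a ≈ 3e+10 m = 30 Gm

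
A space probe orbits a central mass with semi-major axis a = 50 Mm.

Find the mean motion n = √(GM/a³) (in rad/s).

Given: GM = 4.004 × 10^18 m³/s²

Convert to SI: a = 50 Mm = 5e+07 m.
n = √(GM / a³).
n = √(4.004e+18 / (5e+07)³) rad/s ≈ 0.00566 rad/s.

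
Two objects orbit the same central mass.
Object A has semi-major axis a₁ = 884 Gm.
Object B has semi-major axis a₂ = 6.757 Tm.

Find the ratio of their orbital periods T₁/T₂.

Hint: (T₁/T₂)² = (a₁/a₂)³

Convert to SI: a₁ = 884 Gm = 8.84e+11 m; a₂ = 6.757 Tm = 6.757e+12 m.
From Kepler's third law, (T₁/T₂)² = (a₁/a₂)³, so T₁/T₂ = (a₁/a₂)^(3/2).
a₁/a₂ = 8.84e+11 / 6.757e+12 = 0.130827.
T₁/T₂ = (0.130827)^(3/2) ≈ 0.04732.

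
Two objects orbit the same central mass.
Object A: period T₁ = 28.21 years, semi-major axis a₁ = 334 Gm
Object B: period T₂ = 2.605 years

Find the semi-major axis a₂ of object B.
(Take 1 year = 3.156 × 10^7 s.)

Convert to SI: T₁ = 28.21 years = 8.90308e+08 s; a₁ = 334 Gm = 3.34e+11 m; T₂ = 2.605 years = 8.22138e+07 s.
Kepler's third law: (T₁/T₂)² = (a₁/a₂)³ ⇒ a₂ = a₁ · (T₂/T₁)^(2/3).
T₂/T₁ = 8.22138e+07 / 8.90308e+08 = 0.0923431.
a₂ = 3.34e+11 · (0.0923431)^(2/3) m ≈ 6.824e+10 m = 68.24 Gm.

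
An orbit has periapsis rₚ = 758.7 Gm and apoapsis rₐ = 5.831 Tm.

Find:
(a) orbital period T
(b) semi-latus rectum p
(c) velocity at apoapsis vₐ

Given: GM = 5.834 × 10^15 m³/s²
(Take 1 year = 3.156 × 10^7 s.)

Convert to SI: rₚ = 758.7 Gm = 7.587e+11 m; rₐ = 5.831 Tm = 5.831e+12 m.
(a) With a = (rₚ + rₐ)/2 = 3.29485e+12 m, T = 2π √(a³/GM) = 2π √((3.29485e+12)³/5.834e+15) s ≈ 4.92e+11 s
(b) From a = (rₚ + rₐ)/2 = 3.29485e+12 m and e = (rₐ − rₚ)/(rₐ + rₚ) = 0.769732, p = a(1 − e²) = 3.29485e+12 · (1 − (0.769732)²) ≈ 1.343e+12 m
(c) With a = (rₚ + rₐ)/2 = 3.29485e+12 m, vₐ = √(GM (2/rₐ − 1/a)) = √(5.834e+15 · (2/5.831e+12 − 1/3.29485e+12)) m/s ≈ 15.18 m/s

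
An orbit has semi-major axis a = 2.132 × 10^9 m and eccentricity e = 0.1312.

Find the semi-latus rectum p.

p = a (1 − e²).
p = 2.132e+09 · (1 − (0.1312)²) = 2.132e+09 · 0.982787 ≈ 2.095e+09 m = 2.095 × 10^9 m.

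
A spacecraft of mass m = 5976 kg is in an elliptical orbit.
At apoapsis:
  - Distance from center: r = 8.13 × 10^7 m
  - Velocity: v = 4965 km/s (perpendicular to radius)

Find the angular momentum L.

Convert to SI: v = 4965 km/s = 4.965e+06 m/s.
Since v is perpendicular to r, L = m · v · r.
L = 5976 · 4.965e+06 · 8.13e+07 kg·m²/s ≈ 2.412e+18 kg·m²/s.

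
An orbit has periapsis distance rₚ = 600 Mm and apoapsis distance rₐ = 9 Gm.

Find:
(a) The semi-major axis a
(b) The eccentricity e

Convert to SI: rₚ = 600 Mm = 6e+08 m; rₐ = 9 Gm = 9e+09 m.
(a) a = (rₚ + rₐ) / 2 = (6e+08 + 9e+09) / 2 ≈ 4.8e+09 m = 4.8 Gm.
(b) e = (rₐ − rₚ) / (rₐ + rₚ) = (9e+09 − 6e+08) / (9e+09 + 6e+08) ≈ 0.875.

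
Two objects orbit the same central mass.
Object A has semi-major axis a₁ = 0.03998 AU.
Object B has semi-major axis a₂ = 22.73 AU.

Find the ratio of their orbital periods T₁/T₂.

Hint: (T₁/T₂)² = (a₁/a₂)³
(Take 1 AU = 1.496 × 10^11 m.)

Convert to SI: a₁ = 0.03998 AU = 5.98101e+09 m; a₂ = 22.73 AU = 3.40041e+12 m.
From Kepler's third law, (T₁/T₂)² = (a₁/a₂)³, so T₁/T₂ = (a₁/a₂)^(3/2).
a₁/a₂ = 5.98101e+09 / 3.40041e+12 = 0.00175891.
T₁/T₂ = (0.00175891)^(3/2) ≈ 7.377e-05.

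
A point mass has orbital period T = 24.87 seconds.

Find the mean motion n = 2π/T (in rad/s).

n = 2π / T.
n = 2π / 24.87 s ≈ 0.2526 rad/s.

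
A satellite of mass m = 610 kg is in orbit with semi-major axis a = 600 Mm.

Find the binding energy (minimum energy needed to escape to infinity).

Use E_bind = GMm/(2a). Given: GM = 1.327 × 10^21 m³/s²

Convert to SI: a = 600 Mm = 6e+08 m.
Total orbital energy is E = −GMm/(2a); binding energy is E_bind = −E = GMm/(2a).
E_bind = 1.327e+21 · 610 / (2 · 6e+08) J ≈ 6.746e+14 J = 674.6 TJ.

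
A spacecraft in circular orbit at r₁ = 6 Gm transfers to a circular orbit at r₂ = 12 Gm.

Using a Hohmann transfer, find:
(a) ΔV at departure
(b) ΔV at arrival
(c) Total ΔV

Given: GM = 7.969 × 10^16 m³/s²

Convert to SI: r₁ = 6 Gm = 6e+09 m; r₂ = 12 Gm = 1.2e+10 m.
Transfer semi-major axis: a_t = (r₁ + r₂)/2 = (6e+09 + 1.2e+10)/2 = 9e+09 m.
Circular speeds: v₁ = √(GM/r₁) = 3644.4 m/s, v₂ = √(GM/r₂) = 2576.98 m/s.
Transfer speeds (vis-viva v² = GM(2/r − 1/a_t)): v₁ᵗ = 4208.19 m/s, v₂ᵗ = 2104.1 m/s.
(a) ΔV₁ = |v₁ᵗ − v₁| ≈ 563.8 m/s = 563.8 m/s.
(b) ΔV₂ = |v₂ − v₂ᵗ| ≈ 472.9 m/s = 472.9 m/s.
(c) ΔV_total = ΔV₁ + ΔV₂ ≈ 1037 m/s = 1.037 km/s.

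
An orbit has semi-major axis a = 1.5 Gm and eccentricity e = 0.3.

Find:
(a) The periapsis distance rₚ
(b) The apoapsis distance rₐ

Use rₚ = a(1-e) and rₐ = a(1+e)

Convert to SI: a = 1.5 Gm = 1.5e+09 m.
(a) rₚ = a(1 − e) = 1.5e+09 · (1 − 0.3) = 1.5e+09 · 0.7 ≈ 1.05e+09 m = 1.05 Gm.
(b) rₐ = a(1 + e) = 1.5e+09 · (1 + 0.3) = 1.5e+09 · 1.3 ≈ 1.95e+09 m = 1.95 Gm.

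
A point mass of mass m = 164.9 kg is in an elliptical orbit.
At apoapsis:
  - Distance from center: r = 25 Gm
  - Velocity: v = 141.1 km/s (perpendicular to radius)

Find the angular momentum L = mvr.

Convert to SI: r = 25 Gm = 2.5e+10 m; v = 141.1 km/s = 141100 m/s.
Since v is perpendicular to r, L = m · v · r.
L = 164.9 · 141100 · 2.5e+10 kg·m²/s ≈ 5.817e+17 kg·m²/s.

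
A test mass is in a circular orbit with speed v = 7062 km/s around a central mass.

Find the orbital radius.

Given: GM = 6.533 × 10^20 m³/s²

Convert to SI: v = 7062 km/s = 7.062e+06 m/s.
For a circular orbit, v² = GM / r, so r = GM / v².
r = 6.533e+20 / (7.062e+06)² m ≈ 1.31e+07 m = 13.1 Mm.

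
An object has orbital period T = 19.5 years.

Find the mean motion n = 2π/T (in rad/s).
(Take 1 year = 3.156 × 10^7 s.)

Convert to SI: T = 19.5 years = 6.1542e+08 s.
n = 2π / T.
n = 2π / 6.1542e+08 s ≈ 1.021e-08 rad/s.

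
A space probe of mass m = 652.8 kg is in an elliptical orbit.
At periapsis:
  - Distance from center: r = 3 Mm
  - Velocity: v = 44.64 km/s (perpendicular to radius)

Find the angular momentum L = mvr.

Convert to SI: r = 3 Mm = 3e+06 m; v = 44.64 km/s = 44640 m/s.
Since v is perpendicular to r, L = m · v · r.
L = 652.8 · 44640 · 3e+06 kg·m²/s ≈ 8.742e+13 kg·m²/s.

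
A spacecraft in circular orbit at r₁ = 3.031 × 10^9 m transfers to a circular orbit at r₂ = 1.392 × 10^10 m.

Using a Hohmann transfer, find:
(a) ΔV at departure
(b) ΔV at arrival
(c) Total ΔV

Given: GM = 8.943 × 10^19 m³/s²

Transfer semi-major axis: a_t = (r₁ + r₂)/2 = (3.031e+09 + 1.392e+10)/2 = 8.4755e+09 m.
Circular speeds: v₁ = √(GM/r₁) = 171771 m/s, v₂ = √(GM/r₂) = 80153.4 m/s.
Transfer speeds (vis-viva v² = GM(2/r − 1/a_t)): v₁ᵗ = 220133 m/s, v₂ᵗ = 47932.7 m/s.
(a) ΔV₁ = |v₁ᵗ − v₁| ≈ 4.836e+04 m/s = 48.36 km/s.
(b) ΔV₂ = |v₂ − v₂ᵗ| ≈ 3.222e+04 m/s = 32.22 km/s.
(c) ΔV_total = ΔV₁ + ΔV₂ ≈ 8.058e+04 m/s = 80.58 km/s.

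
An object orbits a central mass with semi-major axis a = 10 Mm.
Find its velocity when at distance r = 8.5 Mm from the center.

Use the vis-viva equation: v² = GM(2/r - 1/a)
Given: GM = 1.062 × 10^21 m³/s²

Convert to SI: a = 10 Mm = 1e+07 m; r = 8.5 Mm = 8.5e+06 m.
Vis-viva: v = √(GM · (2/r − 1/a)).
2/r − 1/a = 2/8.5e+06 − 1/1e+07 = 1.35294e-07 m⁻¹.
v = √(1.062e+21 · 1.35294e-07) m/s ≈ 1.199e+07 m/s = 1.199e+04 km/s.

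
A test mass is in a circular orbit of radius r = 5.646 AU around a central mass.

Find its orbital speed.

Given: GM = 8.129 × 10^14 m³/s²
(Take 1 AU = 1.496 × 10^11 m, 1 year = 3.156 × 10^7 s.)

Convert to SI: r = 5.646 AU = 8.44642e+11 m.
For a circular orbit, gravity supplies the centripetal force, so v = √(GM / r).
v = √(8.129e+14 / 8.44642e+11) m/s ≈ 31.02 m/s = 0.006545 AU/year.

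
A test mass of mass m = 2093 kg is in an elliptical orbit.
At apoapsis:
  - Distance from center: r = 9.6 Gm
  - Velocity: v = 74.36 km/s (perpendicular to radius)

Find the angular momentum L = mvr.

Convert to SI: r = 9.6 Gm = 9.6e+09 m; v = 74.36 km/s = 74360 m/s.
Since v is perpendicular to r, L = m · v · r.
L = 2093 · 74360 · 9.6e+09 kg·m²/s ≈ 1.494e+18 kg·m²/s.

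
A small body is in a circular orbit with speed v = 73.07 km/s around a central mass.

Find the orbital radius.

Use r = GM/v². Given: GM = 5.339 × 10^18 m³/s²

Convert to SI: v = 73.07 km/s = 73070 m/s.
For a circular orbit, v² = GM / r, so r = GM / v².
r = 5.339e+18 / (73070)² m ≈ 1e+09 m = 1000 Mm.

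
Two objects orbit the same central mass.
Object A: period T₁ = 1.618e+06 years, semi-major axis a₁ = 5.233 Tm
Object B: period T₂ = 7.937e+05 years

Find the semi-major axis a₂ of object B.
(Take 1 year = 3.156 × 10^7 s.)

Convert to SI: T₁ = 1.618e+06 years = 5.10641e+13 s; a₁ = 5.233 Tm = 5.233e+12 m; T₂ = 7.937e+05 years = 2.50492e+13 s.
Kepler's third law: (T₁/T₂)² = (a₁/a₂)³ ⇒ a₂ = a₁ · (T₂/T₁)^(2/3).
T₂/T₁ = 2.50492e+13 / 5.10641e+13 = 0.490544.
a₂ = 5.233e+12 · (0.490544)^(2/3) m ≈ 3.255e+12 m = 3.255 Tm.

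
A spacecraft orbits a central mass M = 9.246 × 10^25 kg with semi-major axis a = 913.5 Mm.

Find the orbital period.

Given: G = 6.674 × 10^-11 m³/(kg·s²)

Convert to SI: a = 913.5 Mm = 9.135e+08 m.
GM = G · M = 6.674e-11 · 9.246e+25 = 6.17078e+15 m³/s².
Kepler's third law: T = 2π √(a³ / GM).
Substituting a = 9.135e+08 m and GM = 6.17078e+15 m³/s²:
T = 2π √((9.135e+08)³ / 6.17078e+15) s
T ≈ 2.208e+06 s = 25.56 days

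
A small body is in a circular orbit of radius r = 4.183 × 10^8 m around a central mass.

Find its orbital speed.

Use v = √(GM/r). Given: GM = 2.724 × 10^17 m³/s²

For a circular orbit, gravity supplies the centripetal force, so v = √(GM / r).
v = √(2.724e+17 / 4.183e+08) m/s ≈ 2.552e+04 m/s = 25.52 km/s.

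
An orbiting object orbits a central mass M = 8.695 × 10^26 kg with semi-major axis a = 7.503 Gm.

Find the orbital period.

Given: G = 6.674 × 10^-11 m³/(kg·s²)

Convert to SI: a = 7.503 Gm = 7.503e+09 m.
GM = G · M = 6.674e-11 · 8.695e+26 = 5.80304e+16 m³/s².
Kepler's third law: T = 2π √(a³ / GM).
Substituting a = 7.503e+09 m and GM = 5.80304e+16 m³/s²:
T = 2π √((7.503e+09)³ / 5.80304e+16) s
T ≈ 1.695e+07 s = 196.2 days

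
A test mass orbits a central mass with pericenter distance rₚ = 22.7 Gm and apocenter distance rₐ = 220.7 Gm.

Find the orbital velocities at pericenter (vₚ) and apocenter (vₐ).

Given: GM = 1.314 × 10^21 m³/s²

Convert to SI: rₚ = 22.7 Gm = 2.27e+10 m; rₐ = 220.7 Gm = 2.207e+11 m.
Use the vis-viva equation v² = GM(2/r − 1/a) with a = (rₚ + rₐ)/2 = (2.27e+10 + 2.207e+11)/2 = 1.217e+11 m.
vₚ = √(GM · (2/rₚ − 1/a)) = √(1.314e+21 · (2/2.27e+10 − 1/1.217e+11)) m/s ≈ 3.24e+05 m/s = 324 km/s.
vₐ = √(GM · (2/rₐ − 1/a)) = √(1.314e+21 · (2/2.207e+11 − 1/1.217e+11)) m/s ≈ 3.332e+04 m/s = 33.32 km/s.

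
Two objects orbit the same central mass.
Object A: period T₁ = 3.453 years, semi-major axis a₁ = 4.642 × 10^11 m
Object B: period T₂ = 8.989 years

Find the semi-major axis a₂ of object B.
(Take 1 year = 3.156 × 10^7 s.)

Convert to SI: T₁ = 3.453 years = 1.08977e+08 s; T₂ = 8.989 years = 2.83693e+08 s.
Kepler's third law: (T₁/T₂)² = (a₁/a₂)³ ⇒ a₂ = a₁ · (T₂/T₁)^(2/3).
T₂/T₁ = 2.83693e+08 / 1.08977e+08 = 2.60324.
a₂ = 4.642e+11 · (2.60324)^(2/3) m ≈ 8.784e+11 m = 8.784 × 10^11 m.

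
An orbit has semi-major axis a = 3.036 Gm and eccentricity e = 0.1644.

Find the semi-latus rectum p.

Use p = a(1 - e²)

Convert to SI: a = 3.036 Gm = 3.036e+09 m.
p = a (1 − e²).
p = 3.036e+09 · (1 − (0.1644)²) = 3.036e+09 · 0.972973 ≈ 2.954e+09 m = 2.954 Gm.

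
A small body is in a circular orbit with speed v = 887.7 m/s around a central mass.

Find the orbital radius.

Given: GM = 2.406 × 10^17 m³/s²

For a circular orbit, v² = GM / r, so r = GM / v².
r = 2.406e+17 / (887.7)² m ≈ 3.053e+11 m = 305.3 Gm.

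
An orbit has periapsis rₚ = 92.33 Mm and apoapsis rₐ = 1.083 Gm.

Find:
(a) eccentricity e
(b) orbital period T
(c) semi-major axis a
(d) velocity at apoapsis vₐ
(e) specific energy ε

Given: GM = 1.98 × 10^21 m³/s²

Convert to SI: rₚ = 92.33 Mm = 9.233e+07 m; rₐ = 1.083 Gm = 1.083e+09 m.
(a) e = (rₐ − rₚ)/(rₐ + rₚ) = (1.083e+09 − 9.233e+07)/(1.083e+09 + 9.233e+07) ≈ 0.8429
(b) With a = (rₚ + rₐ)/2 = 5.87665e+08 m, T = 2π √(a³/GM) = 2π √((5.87665e+08)³/1.98e+21) s ≈ 2012 s
(c) a = (rₚ + rₐ)/2 = (9.233e+07 + 1.083e+09)/2 ≈ 5.877e+08 m
(d) With a = (rₚ + rₐ)/2 = 5.87665e+08 m, vₐ = √(GM (2/rₐ − 1/a)) = √(1.98e+21 · (2/1.083e+09 − 1/5.87665e+08)) m/s ≈ 5.36e+05 m/s
(e) With a = (rₚ + rₐ)/2 = 5.87665e+08 m, ε = −GM/(2a) = −1.98e+21/(2 · 5.87665e+08) J/kg ≈ -1.685e+12 J/kg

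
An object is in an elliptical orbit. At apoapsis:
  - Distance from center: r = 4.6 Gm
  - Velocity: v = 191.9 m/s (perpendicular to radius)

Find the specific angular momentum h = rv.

Convert to SI: r = 4.6 Gm = 4.6e+09 m.
With v perpendicular to r, h = r · v.
h = 4.6e+09 · 191.9 m²/s ≈ 8.827e+11 m²/s.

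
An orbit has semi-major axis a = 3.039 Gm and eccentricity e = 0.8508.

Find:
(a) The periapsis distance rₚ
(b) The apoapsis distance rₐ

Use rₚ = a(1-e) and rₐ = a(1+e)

Convert to SI: a = 3.039 Gm = 3.039e+09 m.
(a) rₚ = a(1 − e) = 3.039e+09 · (1 − 0.8508) = 3.039e+09 · 0.1492 ≈ 4.534e+08 m = 453.4 Mm.
(b) rₐ = a(1 + e) = 3.039e+09 · (1 + 0.8508) = 3.039e+09 · 1.8508 ≈ 5.625e+09 m = 5.625 Gm.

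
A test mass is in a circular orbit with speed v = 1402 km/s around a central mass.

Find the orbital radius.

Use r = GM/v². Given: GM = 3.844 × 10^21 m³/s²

Convert to SI: v = 1402 km/s = 1.402e+06 m/s.
For a circular orbit, v² = GM / r, so r = GM / v².
r = 3.844e+21 / (1.402e+06)² m ≈ 1.956e+09 m = 1.956 × 10^9 m.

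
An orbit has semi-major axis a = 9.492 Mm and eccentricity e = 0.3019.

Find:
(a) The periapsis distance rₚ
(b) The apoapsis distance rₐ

Convert to SI: a = 9.492 Mm = 9.492e+06 m.
(a) rₚ = a(1 − e) = 9.492e+06 · (1 − 0.3019) = 9.492e+06 · 0.6981 ≈ 6.626e+06 m = 6.626 Mm.
(b) rₐ = a(1 + e) = 9.492e+06 · (1 + 0.3019) = 9.492e+06 · 1.3019 ≈ 1.236e+07 m = 12.36 Mm.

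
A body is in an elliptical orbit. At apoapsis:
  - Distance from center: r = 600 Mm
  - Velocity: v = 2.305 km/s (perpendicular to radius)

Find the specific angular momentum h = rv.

Convert to SI: r = 600 Mm = 6e+08 m; v = 2.305 km/s = 2305 m/s.
With v perpendicular to r, h = r · v.
h = 6e+08 · 2305 m²/s ≈ 1.383e+12 m²/s.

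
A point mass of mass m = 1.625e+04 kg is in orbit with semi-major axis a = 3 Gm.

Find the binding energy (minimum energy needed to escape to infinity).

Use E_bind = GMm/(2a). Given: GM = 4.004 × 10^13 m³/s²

Convert to SI: a = 3 Gm = 3e+09 m.
Total orbital energy is E = −GMm/(2a); binding energy is E_bind = −E = GMm/(2a).
E_bind = 4.004e+13 · 1.625e+04 / (2 · 3e+09) J ≈ 1.084e+08 J = 108.4 MJ.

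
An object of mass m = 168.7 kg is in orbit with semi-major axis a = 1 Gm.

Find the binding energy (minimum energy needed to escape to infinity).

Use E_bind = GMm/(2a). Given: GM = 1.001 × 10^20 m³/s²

Convert to SI: a = 1 Gm = 1e+09 m.
Total orbital energy is E = −GMm/(2a); binding energy is E_bind = −E = GMm/(2a).
E_bind = 1.001e+20 · 168.7 / (2 · 1e+09) J ≈ 8.443e+12 J = 8.443 TJ.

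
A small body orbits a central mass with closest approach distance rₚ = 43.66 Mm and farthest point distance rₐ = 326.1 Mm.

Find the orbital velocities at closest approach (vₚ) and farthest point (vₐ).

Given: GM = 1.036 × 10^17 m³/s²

Convert to SI: rₚ = 43.66 Mm = 4.366e+07 m; rₐ = 326.1 Mm = 3.261e+08 m.
Use the vis-viva equation v² = GM(2/r − 1/a) with a = (rₚ + rₐ)/2 = (4.366e+07 + 3.261e+08)/2 = 1.8488e+08 m.
vₚ = √(GM · (2/rₚ − 1/a)) = √(1.036e+17 · (2/4.366e+07 − 1/1.8488e+08)) m/s ≈ 6.469e+04 m/s = 64.69 km/s.
vₐ = √(GM · (2/rₐ − 1/a)) = √(1.036e+17 · (2/3.261e+08 − 1/1.8488e+08)) m/s ≈ 8662 m/s = 8.662 km/s.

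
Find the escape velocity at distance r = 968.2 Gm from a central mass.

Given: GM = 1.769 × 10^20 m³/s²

Convert to SI: r = 968.2 Gm = 9.682e+11 m.
Escape velocity comes from setting total energy to zero: ½v² − GM/r = 0 ⇒ v_esc = √(2GM / r).
v_esc = √(2 · 1.769e+20 / 9.682e+11) m/s ≈ 1.912e+04 m/s = 19.12 km/s.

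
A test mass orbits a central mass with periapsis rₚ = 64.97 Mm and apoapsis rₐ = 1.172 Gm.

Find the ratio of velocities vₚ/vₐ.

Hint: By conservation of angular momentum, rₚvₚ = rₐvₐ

Convert to SI: rₚ = 64.97 Mm = 6.497e+07 m; rₐ = 1.172 Gm = 1.172e+09 m.
Conservation of angular momentum gives rₚvₚ = rₐvₐ, so vₚ/vₐ = rₐ/rₚ.
vₚ/vₐ = 1.172e+09 / 6.497e+07 ≈ 18.04.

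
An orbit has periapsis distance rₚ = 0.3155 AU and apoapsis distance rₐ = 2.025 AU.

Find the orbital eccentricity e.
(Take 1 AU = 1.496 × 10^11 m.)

Convert to SI: rₚ = 0.3155 AU = 4.71988e+10 m; rₐ = 2.025 AU = 3.0294e+11 m.
e = (rₐ − rₚ) / (rₐ + rₚ).
e = (3.0294e+11 − 4.71988e+10) / (3.0294e+11 + 4.71988e+10) = 2.55741e+11 / 3.50139e+11 ≈ 0.7304.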